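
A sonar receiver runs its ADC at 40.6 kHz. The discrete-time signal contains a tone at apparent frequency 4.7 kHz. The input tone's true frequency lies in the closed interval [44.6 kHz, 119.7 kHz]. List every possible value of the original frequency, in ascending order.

Frequencies that alias to 4.7 kHz are k·fs ± 4.7 kHz for integer k ≥ 0.
k=0: 4.7 kHz.
k=1: 35.9 kHz, 45.3 kHz.
k=2: 76.5 kHz, 85.9 kHz.
k=3: 117.1 kHz, 126.5 kHz.
k=4: 157.7 kHz, 167.1 kHz.
Within [44.6 kHz, 119.7 kHz]: 45.3 kHz, 76.5 kHz, 85.9 kHz, 117.1 kHz.

45.3 kHz, 76.5 kHz, 85.9 kHz, 117.1 kHz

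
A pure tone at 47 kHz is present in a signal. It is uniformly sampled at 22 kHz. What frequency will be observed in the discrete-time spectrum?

47 kHz mod fs = 3 kHz.
3 kHz ≤ fs/2 = 11 kHz, appears at 3 kHz.

3 kHz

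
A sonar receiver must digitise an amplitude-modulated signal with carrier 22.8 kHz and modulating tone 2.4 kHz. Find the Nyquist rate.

50.4 kHz

AM sidebands sit at fc ± fm = 20.4 kHz and 25.2 kHz.
Highest-frequency component: 25.2 kHz.
Nyquist rate = 2 × 25.2 kHz = 50.4 kHz.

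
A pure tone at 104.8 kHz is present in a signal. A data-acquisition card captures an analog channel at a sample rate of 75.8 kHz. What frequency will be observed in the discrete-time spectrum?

29 kHz

104.8 kHz mod fs = 29 kHz.
29 kHz ≤ fs/2 = 37.9 kHz, appears at 29 kHz.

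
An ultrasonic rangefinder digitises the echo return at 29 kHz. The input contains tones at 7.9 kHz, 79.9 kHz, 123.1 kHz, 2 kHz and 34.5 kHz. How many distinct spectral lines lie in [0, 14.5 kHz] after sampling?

4

fs/2 = 14.5 kHz.
7.9 kHz ≤ fs/2 = 14.5 kHz, passes unchanged.
79.9 kHz mod fs = 21.9 kHz.
21.9 kHz > fs/2 = 14.5 kHz, folds to fs − 21.9 kHz = 7.1 kHz.
123.1 kHz mod fs = 7.1 kHz.
7.1 kHz ≤ fs/2 = 14.5 kHz, appears at 7.1 kHz.
2 kHz ≤ fs/2 = 14.5 kHz, passes unchanged.
34.5 kHz mod fs = 5.5 kHz.
5.5 kHz ≤ fs/2 = 14.5 kHz, appears at 5.5 kHz.
Distinct values: {2 kHz, 5.5 kHz, 7.1 kHz, 7.9 kHz} → 4.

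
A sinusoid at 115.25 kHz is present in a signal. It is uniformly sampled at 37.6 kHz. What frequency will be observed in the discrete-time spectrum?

2.45 kHz

115.25 kHz mod fs = 2.45 kHz.
2.45 kHz ≤ fs/2 = 18.8 kHz, appears at 2.45 kHz.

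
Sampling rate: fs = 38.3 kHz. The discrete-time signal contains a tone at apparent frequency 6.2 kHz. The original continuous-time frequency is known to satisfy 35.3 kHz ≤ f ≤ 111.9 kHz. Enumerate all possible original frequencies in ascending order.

Frequencies that alias to 6.2 kHz are k·fs ± 6.2 kHz for integer k ≥ 0.
k=0: 6.2 kHz.
k=1: 32.1 kHz, 44.5 kHz.
k=2: 70.4 kHz, 82.8 kHz.
k=3: 108.7 kHz, 121.1 kHz.
k=4: 147 kHz, 159.4 kHz.
Within [35.3 kHz, 111.9 kHz]: 44.5 kHz, 70.4 kHz, 82.8 kHz, 108.7 kHz.

44.5 kHz, 70.4 kHz, 82.8 kHz, 108.7 kHz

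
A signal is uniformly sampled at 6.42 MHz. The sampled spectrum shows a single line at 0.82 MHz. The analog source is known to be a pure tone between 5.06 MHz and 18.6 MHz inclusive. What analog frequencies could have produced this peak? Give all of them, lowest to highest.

Frequencies that alias to 0.82 MHz are k·fs ± 0.82 MHz for integer k ≥ 0.
k=0: 0.82 MHz.
k=1: 5.6 MHz, 7.24 MHz.
k=2: 12.02 MHz, 13.66 MHz.
k=3: 18.44 MHz, 20.08 MHz.
k=4: 24.86 MHz, 26.5 MHz.
Within [5.06 MHz, 18.6 MHz]: 5.6 MHz, 7.24 MHz, 12.02 MHz, 13.66 MHz, 18.44 MHz.

5.6 MHz, 7.24 MHz, 12.02 MHz, 13.66 MHz, 18.44 MHz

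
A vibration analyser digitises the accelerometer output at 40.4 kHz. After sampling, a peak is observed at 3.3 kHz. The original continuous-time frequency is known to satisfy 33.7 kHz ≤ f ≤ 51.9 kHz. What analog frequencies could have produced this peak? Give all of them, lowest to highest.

37.1 kHz, 43.7 kHz

Frequencies that alias to 3.3 kHz are k·fs ± 3.3 kHz for integer k ≥ 0.
k=0: 3.3 kHz.
k=1: 37.1 kHz, 43.7 kHz.
k=2: 77.5 kHz, 84.1 kHz.
Within [33.7 kHz, 51.9 kHz]: 37.1 kHz, 43.7 kHz.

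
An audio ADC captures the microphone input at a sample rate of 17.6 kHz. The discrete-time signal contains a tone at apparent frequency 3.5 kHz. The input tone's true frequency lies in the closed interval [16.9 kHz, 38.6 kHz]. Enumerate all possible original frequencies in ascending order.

21.1 kHz, 31.7 kHz

Frequencies that alias to 3.5 kHz are k·fs ± 3.5 kHz for integer k ≥ 0.
k=0: 3.5 kHz.
k=1: 14.1 kHz, 21.1 kHz.
k=2: 31.7 kHz, 38.7 kHz.
k=3: 49.3 kHz, 56.3 kHz.
Within [16.9 kHz, 38.6 kHz]: 21.1 kHz, 31.7 kHz.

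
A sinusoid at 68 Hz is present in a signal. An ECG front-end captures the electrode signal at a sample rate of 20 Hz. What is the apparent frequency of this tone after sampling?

8 Hz

68 Hz mod fs = 8 Hz.
8 Hz ≤ fs/2 = 10 Hz, appears at 8 Hz.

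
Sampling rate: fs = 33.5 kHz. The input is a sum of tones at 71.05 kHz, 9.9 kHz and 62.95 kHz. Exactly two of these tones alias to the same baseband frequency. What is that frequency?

fs/2 = 16.75 kHz.
71.05 kHz mod fs = 4.05 kHz.
4.05 kHz ≤ fs/2 = 16.75 kHz, appears at 4.05 kHz.
9.9 kHz ≤ fs/2 = 16.75 kHz, passes unchanged.
62.95 kHz mod fs = 29.45 kHz.
29.45 kHz > fs/2 = 16.75 kHz, folds to fs − 29.45 kHz = 4.05 kHz.
62.95 kHz and 71.05 kHz both map to 4.05 kHz.

4.05 kHz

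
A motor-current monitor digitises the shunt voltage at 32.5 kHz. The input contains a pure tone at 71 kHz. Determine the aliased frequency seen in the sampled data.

71 kHz mod fs = 6 kHz.
6 kHz ≤ fs/2 = 16.25 kHz, appears at 6 kHz.

6 kHz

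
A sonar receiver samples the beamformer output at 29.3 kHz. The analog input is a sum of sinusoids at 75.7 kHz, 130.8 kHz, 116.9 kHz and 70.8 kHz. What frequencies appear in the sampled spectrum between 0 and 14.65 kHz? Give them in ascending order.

0.3 kHz, 12.2 kHz, 13.6 kHz

fs/2 = 14.65 kHz.
75.7 kHz mod fs = 17.1 kHz.
17.1 kHz > fs/2 = 14.65 kHz, folds to fs − 17.1 kHz = 12.2 kHz.
130.8 kHz mod fs = 13.6 kHz.
13.6 kHz ≤ fs/2 = 14.65 kHz, appears at 13.6 kHz.
116.9 kHz mod fs = 29 kHz.
29 kHz > fs/2 = 14.65 kHz, folds to fs − 29 kHz = 0.3 kHz.
70.8 kHz mod fs = 12.2 kHz.
12.2 kHz ≤ fs/2 = 14.65 kHz, appears at 12.2 kHz.
Distinct values: {0.3 kHz, 12.2 kHz, 13.6 kHz}.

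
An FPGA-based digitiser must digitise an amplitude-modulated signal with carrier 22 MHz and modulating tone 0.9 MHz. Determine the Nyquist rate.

45.8 MHz

AM sidebands sit at fc ± fm = 21.1 MHz and 22.9 MHz.
Highest-frequency component: 22.9 MHz.
Nyquist rate = 2 × 22.9 MHz = 45.8 MHz.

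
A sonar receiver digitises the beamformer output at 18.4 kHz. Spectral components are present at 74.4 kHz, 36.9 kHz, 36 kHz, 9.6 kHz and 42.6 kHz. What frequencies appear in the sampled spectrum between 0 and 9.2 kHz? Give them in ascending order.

0.1 kHz, 0.8 kHz, 5.8 kHz, 8.8 kHz

fs/2 = 9.2 kHz.
74.4 kHz mod fs = 0.8 kHz.
0.8 kHz ≤ fs/2 = 9.2 kHz, appears at 0.8 kHz.
36.9 kHz mod fs = 0.1 kHz.
0.1 kHz ≤ fs/2 = 9.2 kHz, appears at 0.1 kHz.
36 kHz mod fs = 17.6 kHz.
17.6 kHz > fs/2 = 9.2 kHz, folds to fs − 17.6 kHz = 0.8 kHz.
9.6 kHz > fs/2 = 9.2 kHz, folds to fs − 9.6 kHz = 8.8 kHz.
42.6 kHz mod fs = 5.8 kHz.
5.8 kHz ≤ fs/2 = 9.2 kHz, appears at 5.8 kHz.
Distinct values: {0.1 kHz, 0.8 kHz, 5.8 kHz, 8.8 kHz}.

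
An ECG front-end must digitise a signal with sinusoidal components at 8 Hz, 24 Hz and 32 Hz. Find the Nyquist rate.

Highest-frequency component: 32 Hz.
Nyquist rate = 2 × 32 Hz = 64 Hz.

64 Hz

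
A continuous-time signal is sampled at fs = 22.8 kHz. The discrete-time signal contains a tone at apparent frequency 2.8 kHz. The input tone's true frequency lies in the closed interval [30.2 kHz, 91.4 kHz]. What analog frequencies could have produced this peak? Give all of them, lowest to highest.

Frequencies that alias to 2.8 kHz are k·fs ± 2.8 kHz for integer k ≥ 0.
k=0: 2.8 kHz.
k=1: 20 kHz, 25.6 kHz.
k=2: 42.8 kHz, 48.4 kHz.
k=3: 65.6 kHz, 71.2 kHz.
k=4: 88.4 kHz, 94 kHz.
k=5: 111.2 kHz, 116.8 kHz.
Within [30.2 kHz, 91.4 kHz]: 42.8 kHz, 48.4 kHz, 65.6 kHz, 71.2 kHz, 88.4 kHz.

42.8 kHz, 48.4 kHz, 65.6 kHz, 71.2 kHz, 88.4 kHz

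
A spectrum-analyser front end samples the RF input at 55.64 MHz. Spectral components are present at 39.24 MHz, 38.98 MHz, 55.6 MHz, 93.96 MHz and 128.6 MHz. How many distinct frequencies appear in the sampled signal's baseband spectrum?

4

fs/2 = 27.82 MHz.
39.24 MHz > fs/2 = 27.82 MHz, folds to fs − 39.24 MHz = 16.4 MHz.
38.98 MHz > fs/2 = 27.82 MHz, folds to fs − 38.98 MHz = 16.66 MHz.
55.6 MHz > fs/2 = 27.82 MHz, folds to fs − 55.6 MHz = 0.04 MHz.
93.96 MHz mod fs = 38.32 MHz.
38.32 MHz > fs/2 = 27.82 MHz, folds to fs − 38.32 MHz = 17.32 MHz.
128.6 MHz mod fs = 17.32 MHz.
17.32 MHz ≤ fs/2 = 27.82 MHz, appears at 17.32 MHz.
Distinct values: {0.04 MHz, 16.4 MHz, 16.66 MHz, 17.32 MHz} → 4.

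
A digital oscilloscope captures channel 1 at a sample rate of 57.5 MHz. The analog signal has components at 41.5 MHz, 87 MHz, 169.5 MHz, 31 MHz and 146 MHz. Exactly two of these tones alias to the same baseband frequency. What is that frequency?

26.5 MHz

fs/2 = 28.75 MHz.
41.5 MHz > fs/2 = 28.75 MHz, folds to fs − 41.5 MHz = 16 MHz.
87 MHz mod fs = 29.5 MHz.
29.5 MHz > fs/2 = 28.75 MHz, folds to fs − 29.5 MHz = 28 MHz.
169.5 MHz mod fs = 54.5 MHz.
54.5 MHz > fs/2 = 28.75 MHz, folds to fs − 54.5 MHz = 3 MHz.
31 MHz > fs/2 = 28.75 MHz, folds to fs − 31 MHz = 26.5 MHz.
146 MHz mod fs = 31 MHz.
31 MHz > fs/2 = 28.75 MHz, folds to fs − 31 MHz = 26.5 MHz.
31 MHz and 146 MHz both map to 26.5 MHz.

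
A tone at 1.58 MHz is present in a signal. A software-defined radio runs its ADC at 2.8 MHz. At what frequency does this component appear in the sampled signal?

1.22 MHz

1.58 MHz > fs/2 = 1.4 MHz, folds to fs − 1.58 MHz = 1.22 MHz.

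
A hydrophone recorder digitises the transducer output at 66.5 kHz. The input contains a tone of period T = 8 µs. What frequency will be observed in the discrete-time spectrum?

8 kHz

T = 8 µs → f = 1/T = 125 kHz.
125 kHz mod fs = 58.5 kHz.
58.5 kHz > fs/2 = 33.25 kHz, folds to fs − 58.5 kHz = 8 kHz.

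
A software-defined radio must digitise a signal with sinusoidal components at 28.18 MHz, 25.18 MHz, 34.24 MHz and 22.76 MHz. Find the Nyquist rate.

68.48 MHz

Highest-frequency component: 34.24 MHz.
Nyquist rate = 2 × 34.24 MHz = 68.48 MHz.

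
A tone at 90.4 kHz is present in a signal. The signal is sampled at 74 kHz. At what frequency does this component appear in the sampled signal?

90.4 kHz mod fs = 16.4 kHz.
16.4 kHz ≤ fs/2 = 37 kHz, appears at 16.4 kHz.

16.4 kHz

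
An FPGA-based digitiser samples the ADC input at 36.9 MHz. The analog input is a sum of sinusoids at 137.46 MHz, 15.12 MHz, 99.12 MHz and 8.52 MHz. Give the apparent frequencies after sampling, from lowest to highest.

8.52 MHz, 10.14 MHz, 11.58 MHz, 15.12 MHz

fs/2 = 18.45 MHz.
137.46 MHz mod fs = 26.76 MHz.
26.76 MHz > fs/2 = 18.45 MHz, folds to fs − 26.76 MHz = 10.14 MHz.
15.12 MHz ≤ fs/2 = 18.45 MHz, passes unchanged.
99.12 MHz mod fs = 25.32 MHz.
25.32 MHz > fs/2 = 18.45 MHz, folds to fs − 25.32 MHz = 11.58 MHz.
8.52 MHz ≤ fs/2 = 18.45 MHz, passes unchanged.
Distinct values: {8.52 MHz, 10.14 MHz, 11.58 MHz, 15.12 MHz}.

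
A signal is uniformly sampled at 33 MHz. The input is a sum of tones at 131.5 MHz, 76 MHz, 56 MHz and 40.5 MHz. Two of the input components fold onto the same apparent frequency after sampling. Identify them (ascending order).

56 MHz, 76 MHz

fs/2 = 16.5 MHz.
131.5 MHz mod fs = 32.5 MHz.
32.5 MHz > fs/2 = 16.5 MHz, folds to fs − 32.5 MHz = 0.5 MHz.
76 MHz mod fs = 10 MHz.
10 MHz ≤ fs/2 = 16.5 MHz, appears at 10 MHz.
56 MHz mod fs = 23 MHz.
23 MHz > fs/2 = 16.5 MHz, folds to fs − 23 MHz = 10 MHz.
40.5 MHz mod fs = 7.5 MHz.
7.5 MHz ≤ fs/2 = 16.5 MHz, appears at 7.5 MHz.
56 MHz and 76 MHz both map to 10 MHz.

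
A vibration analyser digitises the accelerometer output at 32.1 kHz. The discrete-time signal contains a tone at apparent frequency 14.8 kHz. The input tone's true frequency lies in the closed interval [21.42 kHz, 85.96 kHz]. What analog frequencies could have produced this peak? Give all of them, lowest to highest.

Frequencies that alias to 14.8 kHz are k·fs ± 14.8 kHz for integer k ≥ 0.
k=0: 14.8 kHz.
k=1: 17.3 kHz, 46.9 kHz.
k=2: 49.4 kHz, 79 kHz.
k=3: 81.5 kHz, 111.1 kHz.
k=4: 113.6 kHz, 143.2 kHz.
Within [21.42 kHz, 85.96 kHz]: 46.9 kHz, 49.4 kHz, 79 kHz, 81.5 kHz.

46.9 kHz, 49.4 kHz, 79 kHz, 81.5 kHz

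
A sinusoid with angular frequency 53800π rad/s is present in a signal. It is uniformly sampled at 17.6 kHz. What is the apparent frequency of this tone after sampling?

8.3 kHz

ω = 53800π rad/s → f = ω/(2π) = 26900 Hz = 26.9 kHz.
26.9 kHz mod fs = 9.3 kHz.
9.3 kHz > fs/2 = 8.8 kHz, folds to fs − 9.3 kHz = 8.3 kHz.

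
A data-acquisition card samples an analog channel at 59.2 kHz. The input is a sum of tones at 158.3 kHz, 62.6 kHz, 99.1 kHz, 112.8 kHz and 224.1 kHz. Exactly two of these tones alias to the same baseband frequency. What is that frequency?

fs/2 = 29.6 kHz.
158.3 kHz mod fs = 39.9 kHz.
39.9 kHz > fs/2 = 29.6 kHz, folds to fs − 39.9 kHz = 19.3 kHz.
62.6 kHz mod fs = 3.4 kHz.
3.4 kHz ≤ fs/2 = 29.6 kHz, appears at 3.4 kHz.
99.1 kHz mod fs = 39.9 kHz.
39.9 kHz > fs/2 = 29.6 kHz, folds to fs − 39.9 kHz = 19.3 kHz.
112.8 kHz mod fs = 53.6 kHz.
53.6 kHz > fs/2 = 29.6 kHz, folds to fs − 53.6 kHz = 5.6 kHz.
224.1 kHz mod fs = 46.5 kHz.
46.5 kHz > fs/2 = 29.6 kHz, folds to fs − 46.5 kHz = 12.7 kHz.
99.1 kHz and 158.3 kHz both map to 19.3 kHz.

19.3 kHz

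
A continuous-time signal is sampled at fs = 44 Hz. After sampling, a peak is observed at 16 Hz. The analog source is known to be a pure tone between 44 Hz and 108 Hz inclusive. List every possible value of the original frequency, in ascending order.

Frequencies that alias to 16 Hz are k·fs ± 16 Hz for integer k ≥ 0.
k=0: 16 Hz.
k=1: 28 Hz, 60 Hz.
k=2: 72 Hz, 104 Hz.
k=3: 116 Hz, 148 Hz.
Within [44 Hz, 108 Hz]: 60 Hz, 72 Hz, 104 Hz.

60 Hz, 72 Hz, 104 Hz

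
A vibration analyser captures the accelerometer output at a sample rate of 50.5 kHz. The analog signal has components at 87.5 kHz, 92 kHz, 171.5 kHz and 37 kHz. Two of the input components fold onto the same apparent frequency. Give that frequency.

fs/2 = 25.25 kHz.
87.5 kHz mod fs = 37 kHz.
37 kHz > fs/2 = 25.25 kHz, folds to fs − 37 kHz = 13.5 kHz.
92 kHz mod fs = 41.5 kHz.
41.5 kHz > fs/2 = 25.25 kHz, folds to fs − 41.5 kHz = 9 kHz.
171.5 kHz mod fs = 20 kHz.
20 kHz ≤ fs/2 = 25.25 kHz, appears at 20 kHz.
37 kHz > fs/2 = 25.25 kHz, folds to fs − 37 kHz = 13.5 kHz.
37 kHz and 87.5 kHz both map to 13.5 kHz.

13.5 kHz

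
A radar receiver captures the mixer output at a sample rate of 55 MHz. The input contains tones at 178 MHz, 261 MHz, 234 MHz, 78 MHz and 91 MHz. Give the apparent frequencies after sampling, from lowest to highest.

13 MHz, 14 MHz, 19 MHz, 23 MHz

fs/2 = 27.5 MHz.
178 MHz mod fs = 13 MHz.
13 MHz ≤ fs/2 = 27.5 MHz, appears at 13 MHz.
261 MHz mod fs = 41 MHz.
41 MHz > fs/2 = 27.5 MHz, folds to fs − 41 MHz = 14 MHz.
234 MHz mod fs = 14 MHz.
14 MHz ≤ fs/2 = 27.5 MHz, appears at 14 MHz.
78 MHz mod fs = 23 MHz.
23 MHz ≤ fs/2 = 27.5 MHz, appears at 23 MHz.
91 MHz mod fs = 36 MHz.
36 MHz > fs/2 = 27.5 MHz, folds to fs − 36 MHz = 19 MHz.
Distinct values: {13 MHz, 14 MHz, 19 MHz, 23 MHz}.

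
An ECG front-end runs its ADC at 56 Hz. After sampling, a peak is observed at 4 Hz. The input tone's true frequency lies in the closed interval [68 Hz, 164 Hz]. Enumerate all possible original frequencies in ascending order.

108 Hz, 116 Hz, 164 Hz

Frequencies that alias to 4 Hz are k·fs ± 4 Hz for integer k ≥ 0.
k=0: 4 Hz.
k=1: 52 Hz, 60 Hz.
k=2: 108 Hz, 116 Hz.
k=3: 164 Hz, 172 Hz.
k=4: 220 Hz, 228 Hz.
Within [68 Hz, 164 Hz]: 108 Hz, 116 Hz, 164 Hz.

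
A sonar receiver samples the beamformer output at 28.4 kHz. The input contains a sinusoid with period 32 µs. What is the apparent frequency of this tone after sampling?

T = 32 µs → f = 1/T = 31.25 kHz.
31.25 kHz mod fs = 2.85 kHz.
2.85 kHz ≤ fs/2 = 14.2 kHz, appears at 2.85 kHz.

2.85 kHz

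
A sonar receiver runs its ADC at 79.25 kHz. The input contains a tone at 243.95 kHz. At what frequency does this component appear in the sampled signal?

243.95 kHz mod fs = 6.2 kHz.
6.2 kHz ≤ fs/2 = 39.625 kHz, appears at 6.2 kHz.

6.2 kHz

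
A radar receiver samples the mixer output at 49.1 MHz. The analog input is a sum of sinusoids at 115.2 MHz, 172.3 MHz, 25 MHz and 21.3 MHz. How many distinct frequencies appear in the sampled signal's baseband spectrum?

fs/2 = 24.55 MHz.
115.2 MHz mod fs = 17 MHz.
17 MHz ≤ fs/2 = 24.55 MHz, appears at 17 MHz.
172.3 MHz mod fs = 25 MHz.
25 MHz > fs/2 = 24.55 MHz, folds to fs − 25 MHz = 24.1 MHz.
25 MHz > fs/2 = 24.55 MHz, folds to fs − 25 MHz = 24.1 MHz.
21.3 MHz ≤ fs/2 = 24.55 MHz, passes unchanged.
Distinct values: {17 MHz, 21.3 MHz, 24.1 MHz} → 3.

3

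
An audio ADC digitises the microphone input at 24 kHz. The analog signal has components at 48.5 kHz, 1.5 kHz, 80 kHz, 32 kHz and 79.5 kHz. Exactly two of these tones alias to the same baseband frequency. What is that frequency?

8 kHz

fs/2 = 12 kHz.
48.5 kHz mod fs = 0.5 kHz.
0.5 kHz ≤ fs/2 = 12 kHz, appears at 0.5 kHz.
1.5 kHz ≤ fs/2 = 12 kHz, passes unchanged.
80 kHz mod fs = 8 kHz.
8 kHz ≤ fs/2 = 12 kHz, appears at 8 kHz.
32 kHz mod fs = 8 kHz.
8 kHz ≤ fs/2 = 12 kHz, appears at 8 kHz.
79.5 kHz mod fs = 7.5 kHz.
7.5 kHz ≤ fs/2 = 12 kHz, appears at 7.5 kHz.
32 kHz and 80 kHz both map to 8 kHz.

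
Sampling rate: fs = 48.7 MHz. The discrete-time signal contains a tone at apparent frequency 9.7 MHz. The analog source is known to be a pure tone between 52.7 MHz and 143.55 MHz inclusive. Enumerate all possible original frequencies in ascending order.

Frequencies that alias to 9.7 MHz are k·fs ± 9.7 MHz for integer k ≥ 0.
k=0: 9.7 MHz.
k=1: 39 MHz, 58.4 MHz.
k=2: 87.7 MHz, 107.1 MHz.
k=3: 136.4 MHz, 155.8 MHz.
k=4: 185.1 MHz, 204.5 MHz.
Within [52.7 MHz, 143.55 MHz]: 58.4 MHz, 87.7 MHz, 107.1 MHz, 136.4 MHz.

58.4 MHz, 87.7 MHz, 107.1 MHz, 136.4 MHz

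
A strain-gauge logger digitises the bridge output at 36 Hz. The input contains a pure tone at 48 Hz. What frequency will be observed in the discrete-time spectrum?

48 Hz mod fs = 12 Hz.
12 Hz ≤ fs/2 = 18 Hz, appears at 12 Hz.

12 Hz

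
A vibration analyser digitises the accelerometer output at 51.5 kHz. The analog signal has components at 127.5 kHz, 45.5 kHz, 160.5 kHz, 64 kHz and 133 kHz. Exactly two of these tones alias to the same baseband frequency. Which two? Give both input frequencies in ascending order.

45.5 kHz, 160.5 kHz

fs/2 = 25.75 kHz.
127.5 kHz mod fs = 24.5 kHz.
24.5 kHz ≤ fs/2 = 25.75 kHz, appears at 24.5 kHz.
45.5 kHz > fs/2 = 25.75 kHz, folds to fs − 45.5 kHz = 6 kHz.
160.5 kHz mod fs = 6 kHz.
6 kHz ≤ fs/2 = 25.75 kHz, appears at 6 kHz.
64 kHz mod fs = 12.5 kHz.
12.5 kHz ≤ fs/2 = 25.75 kHz, appears at 12.5 kHz.
133 kHz mod fs = 30 kHz.
30 kHz > fs/2 = 25.75 kHz, folds to fs − 30 kHz = 21.5 kHz.
45.5 kHz and 160.5 kHz both map to 6 kHz.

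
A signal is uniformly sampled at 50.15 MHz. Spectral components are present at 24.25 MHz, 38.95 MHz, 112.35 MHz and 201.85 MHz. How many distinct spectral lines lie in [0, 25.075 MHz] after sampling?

fs/2 = 25.075 MHz.
24.25 MHz ≤ fs/2 = 25.075 MHz, passes unchanged.
38.95 MHz > fs/2 = 25.075 MHz, folds to fs − 38.95 MHz = 11.2 MHz.
112.35 MHz mod fs = 12.05 MHz.
12.05 MHz ≤ fs/2 = 25.075 MHz, appears at 12.05 MHz.
201.85 MHz mod fs = 1.25 MHz.
1.25 MHz ≤ fs/2 = 25.075 MHz, appears at 1.25 MHz.
Distinct values: {1.25 MHz, 11.2 MHz, 12.05 MHz, 24.25 MHz} → 4.

4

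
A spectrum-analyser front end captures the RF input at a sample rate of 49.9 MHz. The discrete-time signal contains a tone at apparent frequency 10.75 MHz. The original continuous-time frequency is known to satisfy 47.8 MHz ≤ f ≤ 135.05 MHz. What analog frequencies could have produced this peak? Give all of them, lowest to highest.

Frequencies that alias to 10.75 MHz are k·fs ± 10.75 MHz for integer k ≥ 0.
k=0: 10.75 MHz.
k=1: 39.15 MHz, 60.65 MHz.
k=2: 89.05 MHz, 110.55 MHz.
k=3: 138.95 MHz, 160.45 MHz.
Within [47.8 MHz, 135.05 MHz]: 60.65 MHz, 89.05 MHz, 110.55 MHz.

60.65 MHz, 89.05 MHz, 110.55 MHz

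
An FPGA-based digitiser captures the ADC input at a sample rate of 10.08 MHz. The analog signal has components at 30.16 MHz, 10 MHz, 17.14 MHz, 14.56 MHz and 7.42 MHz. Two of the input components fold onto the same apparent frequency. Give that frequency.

fs/2 = 5.04 MHz.
30.16 MHz mod fs = 10 MHz.
10 MHz > fs/2 = 5.04 MHz, folds to fs − 10 MHz = 0.08 MHz.
10 MHz > fs/2 = 5.04 MHz, folds to fs − 10 MHz = 0.08 MHz.
17.14 MHz mod fs = 7.06 MHz.
7.06 MHz > fs/2 = 5.04 MHz, folds to fs − 7.06 MHz = 3.02 MHz.
14.56 MHz mod fs = 4.48 MHz.
4.48 MHz ≤ fs/2 = 5.04 MHz, appears at 4.48 MHz.
7.42 MHz > fs/2 = 5.04 MHz, folds to fs − 7.42 MHz = 2.66 MHz.
10 MHz and 30.16 MHz both map to 0.08 MHz.

0.08 MHz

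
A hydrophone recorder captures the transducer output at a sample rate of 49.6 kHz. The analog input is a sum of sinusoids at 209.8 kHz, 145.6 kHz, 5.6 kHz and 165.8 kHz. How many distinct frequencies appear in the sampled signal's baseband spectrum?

4

fs/2 = 24.8 kHz.
209.8 kHz mod fs = 11.4 kHz.
11.4 kHz ≤ fs/2 = 24.8 kHz, appears at 11.4 kHz.
145.6 kHz mod fs = 46.4 kHz.
46.4 kHz > fs/2 = 24.8 kHz, folds to fs − 46.4 kHz = 3.2 kHz.
5.6 kHz ≤ fs/2 = 24.8 kHz, passes unchanged.
165.8 kHz mod fs = 17 kHz.
17 kHz ≤ fs/2 = 24.8 kHz, appears at 17 kHz.
Distinct values: {3.2 kHz, 5.6 kHz, 11.4 kHz, 17 kHz} → 4.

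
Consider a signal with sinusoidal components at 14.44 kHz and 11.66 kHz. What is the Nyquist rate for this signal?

Highest-frequency component: 14.44 kHz.
Nyquist rate = 2 × 14.44 kHz = 28.88 kHz.

28.88 kHz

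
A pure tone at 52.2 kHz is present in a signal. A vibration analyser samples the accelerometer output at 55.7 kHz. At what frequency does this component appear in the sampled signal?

3.5 kHz

52.2 kHz > fs/2 = 27.85 kHz, folds to fs − 52.2 kHz = 3.5 kHz.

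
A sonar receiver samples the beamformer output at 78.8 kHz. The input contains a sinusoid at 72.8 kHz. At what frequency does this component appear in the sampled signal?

72.8 kHz > fs/2 = 39.4 kHz, folds to fs − 72.8 kHz = 6 kHz.

6 kHz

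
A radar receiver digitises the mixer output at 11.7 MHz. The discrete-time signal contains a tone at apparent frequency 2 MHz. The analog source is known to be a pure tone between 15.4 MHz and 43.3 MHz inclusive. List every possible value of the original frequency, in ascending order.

21.4 MHz, 25.4 MHz, 33.1 MHz, 37.1 MHz

Frequencies that alias to 2 MHz are k·fs ± 2 MHz for integer k ≥ 0.
k=0: 2 MHz.
k=1: 9.7 MHz, 13.7 MHz.
k=2: 21.4 MHz, 25.4 MHz.
k=3: 33.1 MHz, 37.1 MHz.
k=4: 44.8 MHz, 48.8 MHz.
Within [15.4 MHz, 43.3 MHz]: 21.4 MHz, 25.4 MHz, 33.1 MHz, 37.1 MHz.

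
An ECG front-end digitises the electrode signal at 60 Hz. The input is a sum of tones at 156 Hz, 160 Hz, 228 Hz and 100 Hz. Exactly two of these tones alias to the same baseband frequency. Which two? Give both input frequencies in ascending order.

100 Hz, 160 Hz

fs/2 = 30 Hz.
156 Hz mod fs = 36 Hz.
36 Hz > fs/2 = 30 Hz, folds to fs − 36 Hz = 24 Hz.
160 Hz mod fs = 40 Hz.
40 Hz > fs/2 = 30 Hz, folds to fs − 40 Hz = 20 Hz.
228 Hz mod fs = 48 Hz.
48 Hz > fs/2 = 30 Hz, folds to fs − 48 Hz = 12 Hz.
100 Hz mod fs = 40 Hz.
40 Hz > fs/2 = 30 Hz, folds to fs − 40 Hz = 20 Hz.
100 Hz and 160 Hz both map to 20 Hz.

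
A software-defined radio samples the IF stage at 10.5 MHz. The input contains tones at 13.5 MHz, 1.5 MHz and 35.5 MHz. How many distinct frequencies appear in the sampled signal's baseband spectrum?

3

fs/2 = 5.25 MHz.
13.5 MHz mod fs = 3 MHz.
3 MHz ≤ fs/2 = 5.25 MHz, appears at 3 MHz.
1.5 MHz ≤ fs/2 = 5.25 MHz, passes unchanged.
35.5 MHz mod fs = 4 MHz.
4 MHz ≤ fs/2 = 5.25 MHz, appears at 4 MHz.
Distinct values: {1.5 MHz, 3 MHz, 4 MHz} → 3.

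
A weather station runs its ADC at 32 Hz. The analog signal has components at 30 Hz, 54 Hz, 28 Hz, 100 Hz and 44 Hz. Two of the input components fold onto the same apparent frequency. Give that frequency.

fs/2 = 16 Hz.
30 Hz > fs/2 = 16 Hz, folds to fs − 30 Hz = 2 Hz.
54 Hz mod fs = 22 Hz.
22 Hz > fs/2 = 16 Hz, folds to fs − 22 Hz = 10 Hz.
28 Hz > fs/2 = 16 Hz, folds to fs − 28 Hz = 4 Hz.
100 Hz mod fs = 4 Hz.
4 Hz ≤ fs/2 = 16 Hz, appears at 4 Hz.
44 Hz mod fs = 12 Hz.
12 Hz ≤ fs/2 = 16 Hz, appears at 12 Hz.
28 Hz and 100 Hz both map to 4 Hz.

4 Hz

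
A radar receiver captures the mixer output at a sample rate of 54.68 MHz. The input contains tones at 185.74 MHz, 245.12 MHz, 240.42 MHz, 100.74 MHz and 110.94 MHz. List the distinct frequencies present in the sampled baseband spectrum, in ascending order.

1.58 MHz, 8.62 MHz, 21.7 MHz, 26.4 MHz

fs/2 = 27.34 MHz.
185.74 MHz mod fs = 21.7 MHz.
21.7 MHz ≤ fs/2 = 27.34 MHz, appears at 21.7 MHz.
245.12 MHz mod fs = 26.4 MHz.
26.4 MHz ≤ fs/2 = 27.34 MHz, appears at 26.4 MHz.
240.42 MHz mod fs = 21.7 MHz.
21.7 MHz ≤ fs/2 = 27.34 MHz, appears at 21.7 MHz.
100.74 MHz mod fs = 46.06 MHz.
46.06 MHz > fs/2 = 27.34 MHz, folds to fs − 46.06 MHz = 8.62 MHz.
110.94 MHz mod fs = 1.58 MHz.
1.58 MHz ≤ fs/2 = 27.34 MHz, appears at 1.58 MHz.
Distinct values: {1.58 MHz, 8.62 MHz, 21.7 MHz, 26.4 MHz}.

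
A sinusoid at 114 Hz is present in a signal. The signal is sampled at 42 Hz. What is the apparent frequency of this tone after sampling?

12 Hz

114 Hz mod fs = 30 Hz.
30 Hz > fs/2 = 21 Hz, folds to fs − 30 Hz = 12 Hz.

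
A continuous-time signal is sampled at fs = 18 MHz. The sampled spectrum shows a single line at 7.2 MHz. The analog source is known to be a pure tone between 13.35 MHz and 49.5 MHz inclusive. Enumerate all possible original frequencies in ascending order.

Frequencies that alias to 7.2 MHz are k·fs ± 7.2 MHz for integer k ≥ 0.
k=0: 7.2 MHz.
k=1: 10.8 MHz, 25.2 MHz.
k=2: 28.8 MHz, 43.2 MHz.
k=3: 46.8 MHz, 61.2 MHz.
k=4: 64.8 MHz, 79.2 MHz.
Within [13.35 MHz, 49.5 MHz]: 25.2 MHz, 28.8 MHz, 43.2 MHz, 46.8 MHz.

25.2 MHz, 28.8 MHz, 43.2 MHz, 46.8 MHz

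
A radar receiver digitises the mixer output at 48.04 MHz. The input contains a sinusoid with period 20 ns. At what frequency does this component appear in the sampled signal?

T = 20 ns → f = 1/T = 50 MHz.
50 MHz mod fs = 1.96 MHz.
1.96 MHz ≤ fs/2 = 24.02 MHz, appears at 1.96 MHz.

1.96 MHz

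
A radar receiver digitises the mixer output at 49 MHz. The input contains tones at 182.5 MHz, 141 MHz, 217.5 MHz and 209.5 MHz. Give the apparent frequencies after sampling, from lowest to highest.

fs/2 = 24.5 MHz.
182.5 MHz mod fs = 35.5 MHz.
35.5 MHz > fs/2 = 24.5 MHz, folds to fs − 35.5 MHz = 13.5 MHz.
141 MHz mod fs = 43 MHz.
43 MHz > fs/2 = 24.5 MHz, folds to fs − 43 MHz = 6 MHz.
217.5 MHz mod fs = 21.5 MHz.
21.5 MHz ≤ fs/2 = 24.5 MHz, appears at 21.5 MHz.
209.5 MHz mod fs = 13.5 MHz.
13.5 MHz ≤ fs/2 = 24.5 MHz, appears at 13.5 MHz.
Distinct values: {6 MHz, 13.5 MHz, 21.5 MHz}.

6 MHz, 13.5 MHz, 21.5 MHz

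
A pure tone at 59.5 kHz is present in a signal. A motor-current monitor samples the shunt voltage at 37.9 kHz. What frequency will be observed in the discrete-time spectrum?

16.3 kHz

59.5 kHz mod fs = 21.6 kHz.
21.6 kHz > fs/2 = 18.95 kHz, folds to fs − 21.6 kHz = 16.3 kHz.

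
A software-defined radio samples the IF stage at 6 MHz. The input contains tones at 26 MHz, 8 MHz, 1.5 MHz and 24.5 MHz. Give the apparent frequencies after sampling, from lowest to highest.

0.5 MHz, 1.5 MHz, 2 MHz

fs/2 = 3 MHz.
26 MHz mod fs = 2 MHz.
2 MHz ≤ fs/2 = 3 MHz, appears at 2 MHz.
8 MHz mod fs = 2 MHz.
2 MHz ≤ fs/2 = 3 MHz, appears at 2 MHz.
1.5 MHz ≤ fs/2 = 3 MHz, passes unchanged.
24.5 MHz mod fs = 0.5 MHz.
0.5 MHz ≤ fs/2 = 3 MHz, appears at 0.5 MHz.
Distinct values: {0.5 MHz, 1.5 MHz, 2 MHz}.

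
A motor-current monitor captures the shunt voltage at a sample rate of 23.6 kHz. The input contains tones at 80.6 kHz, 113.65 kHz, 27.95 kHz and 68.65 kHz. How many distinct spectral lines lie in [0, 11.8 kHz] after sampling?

fs/2 = 11.8 kHz.
80.6 kHz mod fs = 9.8 kHz.
9.8 kHz ≤ fs/2 = 11.8 kHz, appears at 9.8 kHz.
113.65 kHz mod fs = 19.25 kHz.
19.25 kHz > fs/2 = 11.8 kHz, folds to fs − 19.25 kHz = 4.35 kHz.
27.95 kHz mod fs = 4.35 kHz.
4.35 kHz ≤ fs/2 = 11.8 kHz, appears at 4.35 kHz.
68.65 kHz mod fs = 21.45 kHz.
21.45 kHz > fs/2 = 11.8 kHz, folds to fs − 21.45 kHz = 2.15 kHz.
Distinct values: {2.15 kHz, 4.35 kHz, 9.8 kHz} → 3.

3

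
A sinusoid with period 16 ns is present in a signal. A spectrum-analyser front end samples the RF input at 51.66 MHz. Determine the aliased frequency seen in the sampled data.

10.84 MHz

T = 16 ns → f = 1/T = 62.5 MHz.
62.5 MHz mod fs = 10.84 MHz.
10.84 MHz ≤ fs/2 = 25.83 MHz, appears at 10.84 MHz.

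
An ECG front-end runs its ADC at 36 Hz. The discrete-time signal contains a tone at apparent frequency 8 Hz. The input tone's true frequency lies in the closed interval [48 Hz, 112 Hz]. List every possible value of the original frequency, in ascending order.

64 Hz, 80 Hz, 100 Hz

Frequencies that alias to 8 Hz are k·fs ± 8 Hz for integer k ≥ 0.
k=0: 8 Hz.
k=1: 28 Hz, 44 Hz.
k=2: 64 Hz, 80 Hz.
k=3: 100 Hz, 116 Hz.
k=4: 136 Hz, 152 Hz.
Within [48 Hz, 112 Hz]: 64 Hz, 80 Hz, 100 Hz.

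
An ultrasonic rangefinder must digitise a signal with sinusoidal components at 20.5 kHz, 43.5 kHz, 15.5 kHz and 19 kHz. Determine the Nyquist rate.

87 kHz

Highest-frequency component: 43.5 kHz.
Nyquist rate = 2 × 43.5 kHz = 87 kHz.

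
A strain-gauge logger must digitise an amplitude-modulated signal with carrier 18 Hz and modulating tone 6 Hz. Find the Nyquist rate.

48 Hz

AM sidebands sit at fc ± fm = 12 Hz and 24 Hz.
Highest-frequency component: 24 Hz.
Nyquist rate = 2 × 24 Hz = 48 Hz.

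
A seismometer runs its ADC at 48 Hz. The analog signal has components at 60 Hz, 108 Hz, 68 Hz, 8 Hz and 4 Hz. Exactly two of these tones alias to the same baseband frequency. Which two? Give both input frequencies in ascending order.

60 Hz, 108 Hz

fs/2 = 24 Hz.
60 Hz mod fs = 12 Hz.
12 Hz ≤ fs/2 = 24 Hz, appears at 12 Hz.
108 Hz mod fs = 12 Hz.
12 Hz ≤ fs/2 = 24 Hz, appears at 12 Hz.
68 Hz mod fs = 20 Hz.
20 Hz ≤ fs/2 = 24 Hz, appears at 20 Hz.
8 Hz ≤ fs/2 = 24 Hz, passes unchanged.
4 Hz ≤ fs/2 = 24 Hz, passes unchanged.
60 Hz and 108 Hz both map to 12 Hz.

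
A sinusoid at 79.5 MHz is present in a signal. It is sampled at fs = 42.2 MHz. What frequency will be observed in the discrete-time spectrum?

4.9 MHz

79.5 MHz mod fs = 37.3 MHz.
37.3 MHz > fs/2 = 21.1 MHz, folds to fs − 37.3 MHz = 4.9 MHz.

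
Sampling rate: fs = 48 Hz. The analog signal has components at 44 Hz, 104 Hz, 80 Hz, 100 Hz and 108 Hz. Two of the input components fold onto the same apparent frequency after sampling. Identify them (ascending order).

44 Hz, 100 Hz

fs/2 = 24 Hz.
44 Hz > fs/2 = 24 Hz, folds to fs − 44 Hz = 4 Hz.
104 Hz mod fs = 8 Hz.
8 Hz ≤ fs/2 = 24 Hz, appears at 8 Hz.
80 Hz mod fs = 32 Hz.
32 Hz > fs/2 = 24 Hz, folds to fs − 32 Hz = 16 Hz.
100 Hz mod fs = 4 Hz.
4 Hz ≤ fs/2 = 24 Hz, appears at 4 Hz.
108 Hz mod fs = 12 Hz.
12 Hz ≤ fs/2 = 24 Hz, appears at 12 Hz.
44 Hz and 100 Hz both map to 4 Hz.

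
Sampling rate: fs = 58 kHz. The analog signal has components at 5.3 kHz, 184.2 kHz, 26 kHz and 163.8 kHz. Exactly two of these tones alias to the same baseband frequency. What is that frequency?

10.2 kHz

fs/2 = 29 kHz.
5.3 kHz ≤ fs/2 = 29 kHz, passes unchanged.
184.2 kHz mod fs = 10.2 kHz.
10.2 kHz ≤ fs/2 = 29 kHz, appears at 10.2 kHz.
26 kHz ≤ fs/2 = 29 kHz, passes unchanged.
163.8 kHz mod fs = 47.8 kHz.
47.8 kHz > fs/2 = 29 kHz, folds to fs − 47.8 kHz = 10.2 kHz.
163.8 kHz and 184.2 kHz both map to 10.2 kHz.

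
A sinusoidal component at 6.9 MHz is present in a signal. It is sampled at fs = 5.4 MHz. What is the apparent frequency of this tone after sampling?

6.9 MHz mod fs = 1.5 MHz.
1.5 MHz ≤ fs/2 = 2.7 MHz, appears at 1.5 MHz.

1.5 MHz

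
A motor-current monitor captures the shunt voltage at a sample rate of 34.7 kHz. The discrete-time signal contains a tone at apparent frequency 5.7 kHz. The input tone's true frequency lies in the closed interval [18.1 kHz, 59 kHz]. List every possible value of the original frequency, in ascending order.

29 kHz, 40.4 kHz

Frequencies that alias to 5.7 kHz are k·fs ± 5.7 kHz for integer k ≥ 0.
k=0: 5.7 kHz.
k=1: 29 kHz, 40.4 kHz.
k=2: 63.7 kHz, 75.1 kHz.
Within [18.1 kHz, 59 kHz]: 29 kHz, 40.4 kHz.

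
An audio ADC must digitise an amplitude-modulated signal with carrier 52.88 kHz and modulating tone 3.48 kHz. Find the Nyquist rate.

112.72 kHz

AM sidebands sit at fc ± fm = 49.4 kHz and 56.36 kHz.
Highest-frequency component: 56.36 kHz.
Nyquist rate = 2 × 56.36 kHz = 112.72 kHz.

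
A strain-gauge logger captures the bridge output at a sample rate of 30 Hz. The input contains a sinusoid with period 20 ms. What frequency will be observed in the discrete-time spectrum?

T = 20 ms → f = 1/T = 50 Hz.
50 Hz mod fs = 20 Hz.
20 Hz > fs/2 = 15 Hz, folds to fs − 20 Hz = 10 Hz.

10 Hz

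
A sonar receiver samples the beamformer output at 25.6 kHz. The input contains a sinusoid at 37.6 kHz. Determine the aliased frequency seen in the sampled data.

37.6 kHz mod fs = 12 kHz.
12 kHz ≤ fs/2 = 12.8 kHz, appears at 12 kHz.

12 kHz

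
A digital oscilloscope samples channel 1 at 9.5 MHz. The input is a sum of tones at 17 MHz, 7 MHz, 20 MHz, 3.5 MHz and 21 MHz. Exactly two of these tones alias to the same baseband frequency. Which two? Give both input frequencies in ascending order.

17 MHz, 21 MHz

fs/2 = 4.75 MHz.
17 MHz mod fs = 7.5 MHz.
7.5 MHz > fs/2 = 4.75 MHz, folds to fs − 7.5 MHz = 2 MHz.
7 MHz > fs/2 = 4.75 MHz, folds to fs − 7 MHz = 2.5 MHz.
20 MHz mod fs = 1 MHz.
1 MHz ≤ fs/2 = 4.75 MHz, appears at 1 MHz.
3.5 MHz ≤ fs/2 = 4.75 MHz, passes unchanged.
21 MHz mod fs = 2 MHz.
2 MHz ≤ fs/2 = 4.75 MHz, appears at 2 MHz.
17 MHz and 21 MHz both map to 2 MHz.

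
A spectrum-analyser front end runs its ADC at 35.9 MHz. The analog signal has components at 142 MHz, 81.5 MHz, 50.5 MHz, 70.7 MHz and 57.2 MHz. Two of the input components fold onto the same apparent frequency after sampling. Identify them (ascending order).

fs/2 = 17.95 MHz.
142 MHz mod fs = 34.3 MHz.
34.3 MHz > fs/2 = 17.95 MHz, folds to fs − 34.3 MHz = 1.6 MHz.
81.5 MHz mod fs = 9.7 MHz.
9.7 MHz ≤ fs/2 = 17.95 MHz, appears at 9.7 MHz.
50.5 MHz mod fs = 14.6 MHz.
14.6 MHz ≤ fs/2 = 17.95 MHz, appears at 14.6 MHz.
70.7 MHz mod fs = 34.8 MHz.
34.8 MHz > fs/2 = 17.95 MHz, folds to fs − 34.8 MHz = 1.1 MHz.
57.2 MHz mod fs = 21.3 MHz.
21.3 MHz > fs/2 = 17.95 MHz, folds to fs − 21.3 MHz = 14.6 MHz.
50.5 MHz and 57.2 MHz both map to 14.6 MHz.

50.5 MHz, 57.2 MHz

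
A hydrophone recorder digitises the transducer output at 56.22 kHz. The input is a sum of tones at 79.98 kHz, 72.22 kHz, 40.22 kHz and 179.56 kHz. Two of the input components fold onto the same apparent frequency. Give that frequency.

fs/2 = 28.11 kHz.
79.98 kHz mod fs = 23.76 kHz.
23.76 kHz ≤ fs/2 = 28.11 kHz, appears at 23.76 kHz.
72.22 kHz mod fs = 16 kHz.
16 kHz ≤ fs/2 = 28.11 kHz, appears at 16 kHz.
40.22 kHz > fs/2 = 28.11 kHz, folds to fs − 40.22 kHz = 16 kHz.
179.56 kHz mod fs = 10.9 kHz.
10.9 kHz ≤ fs/2 = 28.11 kHz, appears at 10.9 kHz.
40.22 kHz and 72.22 kHz both map to 16 kHz.

16 kHz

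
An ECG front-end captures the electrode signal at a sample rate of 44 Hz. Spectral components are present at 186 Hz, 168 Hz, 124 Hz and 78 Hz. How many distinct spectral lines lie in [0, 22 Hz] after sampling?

fs/2 = 22 Hz.
186 Hz mod fs = 10 Hz.
10 Hz ≤ fs/2 = 22 Hz, appears at 10 Hz.
168 Hz mod fs = 36 Hz.
36 Hz > fs/2 = 22 Hz, folds to fs − 36 Hz = 8 Hz.
124 Hz mod fs = 36 Hz.
36 Hz > fs/2 = 22 Hz, folds to fs − 36 Hz = 8 Hz.
78 Hz mod fs = 34 Hz.
34 Hz > fs/2 = 22 Hz, folds to fs − 34 Hz = 10 Hz.
Distinct values: {8 Hz, 10 Hz} → 2.

2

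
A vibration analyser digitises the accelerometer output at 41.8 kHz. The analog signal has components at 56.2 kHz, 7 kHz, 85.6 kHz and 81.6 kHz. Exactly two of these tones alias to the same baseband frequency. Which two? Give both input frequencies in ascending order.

fs/2 = 20.9 kHz.
56.2 kHz mod fs = 14.4 kHz.
14.4 kHz ≤ fs/2 = 20.9 kHz, appears at 14.4 kHz.
7 kHz ≤ fs/2 = 20.9 kHz, passes unchanged.
85.6 kHz mod fs = 2 kHz.
2 kHz ≤ fs/2 = 20.9 kHz, appears at 2 kHz.
81.6 kHz mod fs = 39.8 kHz.
39.8 kHz > fs/2 = 20.9 kHz, folds to fs − 39.8 kHz = 2 kHz.
81.6 kHz and 85.6 kHz both map to 2 kHz.

81.6 kHz, 85.6 kHz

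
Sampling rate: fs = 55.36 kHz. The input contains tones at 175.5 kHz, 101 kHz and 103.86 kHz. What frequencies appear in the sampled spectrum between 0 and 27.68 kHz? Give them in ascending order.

fs/2 = 27.68 kHz.
175.5 kHz mod fs = 9.42 kHz.
9.42 kHz ≤ fs/2 = 27.68 kHz, appears at 9.42 kHz.
101 kHz mod fs = 45.64 kHz.
45.64 kHz > fs/2 = 27.68 kHz, folds to fs − 45.64 kHz = 9.72 kHz.
103.86 kHz mod fs = 48.5 kHz.
48.5 kHz > fs/2 = 27.68 kHz, folds to fs − 48.5 kHz = 6.86 kHz.
Distinct values: {6.86 kHz, 9.42 kHz, 9.72 kHz}.

6.86 kHz, 9.42 kHz, 9.72 kHz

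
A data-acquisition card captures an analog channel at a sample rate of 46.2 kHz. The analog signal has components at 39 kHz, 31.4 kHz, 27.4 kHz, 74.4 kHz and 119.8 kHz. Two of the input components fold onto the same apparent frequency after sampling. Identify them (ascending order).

fs/2 = 23.1 kHz.
39 kHz > fs/2 = 23.1 kHz, folds to fs − 39 kHz = 7.2 kHz.
31.4 kHz > fs/2 = 23.1 kHz, folds to fs − 31.4 kHz = 14.8 kHz.
27.4 kHz > fs/2 = 23.1 kHz, folds to fs − 27.4 kHz = 18.8 kHz.
74.4 kHz mod fs = 28.2 kHz.
28.2 kHz > fs/2 = 23.1 kHz, folds to fs − 28.2 kHz = 18 kHz.
119.8 kHz mod fs = 27.4 kHz.
27.4 kHz > fs/2 = 23.1 kHz, folds to fs − 27.4 kHz = 18.8 kHz.
27.4 kHz and 119.8 kHz both map to 18.8 kHz.

27.4 kHz, 119.8 kHz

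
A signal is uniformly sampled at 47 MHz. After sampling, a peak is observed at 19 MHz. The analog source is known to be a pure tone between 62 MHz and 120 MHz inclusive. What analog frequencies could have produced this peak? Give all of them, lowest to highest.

66 MHz, 75 MHz, 113 MHz

Frequencies that alias to 19 MHz are k·fs ± 19 MHz for integer k ≥ 0.
k=0: 19 MHz.
k=1: 28 MHz, 66 MHz.
k=2: 75 MHz, 113 MHz.
k=3: 122 MHz, 160 MHz.
Within [62 MHz, 120 MHz]: 66 MHz, 75 MHz, 113 MHz.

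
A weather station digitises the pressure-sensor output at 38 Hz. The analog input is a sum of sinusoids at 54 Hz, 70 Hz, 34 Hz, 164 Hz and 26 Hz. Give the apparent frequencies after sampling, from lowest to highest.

fs/2 = 19 Hz.
54 Hz mod fs = 16 Hz.
16 Hz ≤ fs/2 = 19 Hz, appears at 16 Hz.
70 Hz mod fs = 32 Hz.
32 Hz > fs/2 = 19 Hz, folds to fs − 32 Hz = 6 Hz.
34 Hz > fs/2 = 19 Hz, folds to fs − 34 Hz = 4 Hz.
164 Hz mod fs = 12 Hz.
12 Hz ≤ fs/2 = 19 Hz, appears at 12 Hz.
26 Hz > fs/2 = 19 Hz, folds to fs − 26 Hz = 12 Hz.
Distinct values: {4 Hz, 6 Hz, 12 Hz, 16 Hz}.

4 Hz, 6 Hz, 12 Hz, 16 Hz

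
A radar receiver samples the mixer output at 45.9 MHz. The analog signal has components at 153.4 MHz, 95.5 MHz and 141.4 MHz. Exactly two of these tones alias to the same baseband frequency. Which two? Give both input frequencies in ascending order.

95.5 MHz, 141.4 MHz

fs/2 = 22.95 MHz.
153.4 MHz mod fs = 15.7 MHz.
15.7 MHz ≤ fs/2 = 22.95 MHz, appears at 15.7 MHz.
95.5 MHz mod fs = 3.7 MHz.
3.7 MHz ≤ fs/2 = 22.95 MHz, appears at 3.7 MHz.
141.4 MHz mod fs = 3.7 MHz.
3.7 MHz ≤ fs/2 = 22.95 MHz, appears at 3.7 MHz.
95.5 MHz and 141.4 MHz both map to 3.7 MHz.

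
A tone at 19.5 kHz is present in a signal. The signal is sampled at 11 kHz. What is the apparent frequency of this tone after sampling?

19.5 kHz mod fs = 8.5 kHz.
8.5 kHz > fs/2 = 5.5 kHz, folds to fs − 8.5 kHz = 2.5 kHz.

2.5 kHz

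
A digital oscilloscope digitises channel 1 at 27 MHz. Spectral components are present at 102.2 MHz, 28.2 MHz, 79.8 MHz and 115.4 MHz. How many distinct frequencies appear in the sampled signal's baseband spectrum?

3

fs/2 = 13.5 MHz.
102.2 MHz mod fs = 21.2 MHz.
21.2 MHz > fs/2 = 13.5 MHz, folds to fs − 21.2 MHz = 5.8 MHz.
28.2 MHz mod fs = 1.2 MHz.
1.2 MHz ≤ fs/2 = 13.5 MHz, appears at 1.2 MHz.
79.8 MHz mod fs = 25.8 MHz.
25.8 MHz > fs/2 = 13.5 MHz, folds to fs − 25.8 MHz = 1.2 MHz.
115.4 MHz mod fs = 7.4 MHz.
7.4 MHz ≤ fs/2 = 13.5 MHz, appears at 7.4 MHz.
Distinct values: {1.2 MHz, 5.8 MHz, 7.4 MHz} → 3.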